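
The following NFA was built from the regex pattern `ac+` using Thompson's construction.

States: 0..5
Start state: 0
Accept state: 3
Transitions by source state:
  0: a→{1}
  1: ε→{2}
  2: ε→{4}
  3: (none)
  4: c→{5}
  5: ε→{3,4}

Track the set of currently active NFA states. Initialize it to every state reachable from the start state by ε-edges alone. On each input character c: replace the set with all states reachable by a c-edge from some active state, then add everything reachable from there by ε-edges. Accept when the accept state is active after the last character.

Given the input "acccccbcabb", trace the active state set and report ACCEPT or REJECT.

Answer: REJECT

Derivation:
start: ε-closure({0}) = {0}
'a' @ 1: {1,2,4}
'c' @ 2: {3,4,5}  (accept∈set)
'c' @ 3: {3,4,5}  (accept∈set)
'c' @ 4: {3,4,5}  (accept∈set)
'c' @ 5: {3,4,5}  (accept∈set)
'c' @ 6: {3,4,5}  (accept∈set)
'b' @ 7: {}  — state set empty
rest 'cabb' ignored (set empty)
after full input: {}  (accept=3 not in)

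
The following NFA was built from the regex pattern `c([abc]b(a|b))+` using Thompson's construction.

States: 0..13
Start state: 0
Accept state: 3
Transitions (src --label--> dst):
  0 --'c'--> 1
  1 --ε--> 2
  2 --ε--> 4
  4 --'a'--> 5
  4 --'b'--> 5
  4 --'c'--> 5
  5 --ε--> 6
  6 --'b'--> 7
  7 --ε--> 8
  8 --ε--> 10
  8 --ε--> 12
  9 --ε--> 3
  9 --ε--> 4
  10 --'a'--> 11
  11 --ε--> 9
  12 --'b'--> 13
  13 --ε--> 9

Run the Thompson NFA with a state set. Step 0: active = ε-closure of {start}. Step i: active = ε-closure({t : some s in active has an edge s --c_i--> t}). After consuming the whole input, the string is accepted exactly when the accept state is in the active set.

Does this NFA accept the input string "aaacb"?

Answer: REJECT

Steps:
initial (ε-close {0}): {0}
'a' @ 1: {}  — dead — no transitions
rest 'aacb' ignored (set empty)
final: {}; accept 3 not in set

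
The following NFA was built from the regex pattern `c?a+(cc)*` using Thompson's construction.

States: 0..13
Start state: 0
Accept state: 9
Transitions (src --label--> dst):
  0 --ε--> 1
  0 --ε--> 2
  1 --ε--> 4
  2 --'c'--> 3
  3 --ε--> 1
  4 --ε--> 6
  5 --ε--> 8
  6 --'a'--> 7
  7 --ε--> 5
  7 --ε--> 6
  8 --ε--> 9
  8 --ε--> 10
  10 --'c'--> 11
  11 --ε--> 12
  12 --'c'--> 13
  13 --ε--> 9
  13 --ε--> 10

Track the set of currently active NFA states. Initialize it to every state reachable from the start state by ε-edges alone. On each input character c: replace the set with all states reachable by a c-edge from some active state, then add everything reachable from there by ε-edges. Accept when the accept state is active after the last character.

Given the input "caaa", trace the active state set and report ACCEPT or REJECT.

Answer: ACCEPT

Derivation:
start: ε-closure({0}) = {0,1,2,4,6}
'c' @ 1: {1,3,4,6}
'a' @ 2: {5,6,7,8,9,10}  [accepting]
'a' @ 3: {5,6,7,8,9,10}  [accepting]
'a' @ 4: {5,6,7,8,9,10}  [accepting]
after full input: {5,6,7,8,9,10}  (accept=9 in)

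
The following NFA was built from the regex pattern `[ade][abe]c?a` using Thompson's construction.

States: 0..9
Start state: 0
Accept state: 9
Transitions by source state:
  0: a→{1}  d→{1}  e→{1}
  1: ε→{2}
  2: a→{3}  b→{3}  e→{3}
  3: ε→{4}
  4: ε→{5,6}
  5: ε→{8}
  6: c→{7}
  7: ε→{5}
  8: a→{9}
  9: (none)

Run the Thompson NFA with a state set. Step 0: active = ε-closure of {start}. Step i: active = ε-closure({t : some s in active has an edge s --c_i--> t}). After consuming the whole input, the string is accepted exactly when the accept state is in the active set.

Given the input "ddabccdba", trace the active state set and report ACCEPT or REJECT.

Answer: REJECT

Trace:
S₀ = ε-closure({0}) = {0}
'd' @ 1: {1,2}
'd' @ 2: {}  — state set empty
rest 'abccdba' ignored (set empty)
after full input: {}  (accept=9 not in)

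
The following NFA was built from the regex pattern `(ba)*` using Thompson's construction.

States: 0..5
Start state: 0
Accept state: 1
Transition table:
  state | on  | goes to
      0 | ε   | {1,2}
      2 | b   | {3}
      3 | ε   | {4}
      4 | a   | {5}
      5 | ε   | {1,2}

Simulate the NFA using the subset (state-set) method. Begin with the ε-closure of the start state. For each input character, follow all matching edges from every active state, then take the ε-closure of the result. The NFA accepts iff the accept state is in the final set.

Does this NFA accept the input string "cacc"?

initial (ε-close {0}): {0,1,2}
'c' @ 1: {}  — state set empty
rest 'acc' ignored (set empty)
after full input: {}  (accept=1 not in)

Answer: REJECT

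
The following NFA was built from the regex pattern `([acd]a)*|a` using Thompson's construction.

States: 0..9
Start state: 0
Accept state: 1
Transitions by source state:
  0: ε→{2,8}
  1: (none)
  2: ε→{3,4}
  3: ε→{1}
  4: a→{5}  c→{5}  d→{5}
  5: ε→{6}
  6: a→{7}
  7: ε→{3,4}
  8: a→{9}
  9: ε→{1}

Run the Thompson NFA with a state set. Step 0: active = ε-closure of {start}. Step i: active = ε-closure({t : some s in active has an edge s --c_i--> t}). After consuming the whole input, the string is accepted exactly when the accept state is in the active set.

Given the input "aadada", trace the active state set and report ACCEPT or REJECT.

Answer: ACCEPT

Derivation:
initial (ε-close {0}): {0,1,2,3,4,8}
'a' @ 1: {1,5,6,9}  ✓accept
'a' @ 2: {1,3,4,7}  ✓accept
'd' @ 3: {5,6}
'a' @ 4: {1,3,4,7}  ✓accept
'd' @ 5: {5,6}
'a' @ 6: {1,3,4,7}  ✓accept
final: {1,3,4,7}; accept 1 in set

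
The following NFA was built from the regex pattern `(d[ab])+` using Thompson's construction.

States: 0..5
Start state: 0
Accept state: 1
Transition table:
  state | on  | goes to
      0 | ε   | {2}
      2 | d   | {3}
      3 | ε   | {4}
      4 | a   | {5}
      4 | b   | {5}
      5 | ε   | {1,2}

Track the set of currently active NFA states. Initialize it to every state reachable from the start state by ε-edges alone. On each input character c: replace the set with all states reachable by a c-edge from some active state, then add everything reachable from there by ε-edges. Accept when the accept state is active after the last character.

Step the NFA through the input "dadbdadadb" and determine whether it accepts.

initial (ε-close {0}): {0,2}
'd' @ 1: {3,4}
'a' @ 2: {1,2,5}  ✓accept
'd' @ 3: {3,4}
'b' @ 4: {1,2,5}  ✓accept
'd' @ 5: {3,4}
'a' @ 6: {1,2,5}  ✓accept
'd' @ 7: {3,4}
'a' @ 8: {1,2,5}  ✓accept
'd' @ 9: {3,4}
'b' @ 10: {1,2,5}  ✓accept
end set {1,2,5} — state 1 in

Answer: ACCEPT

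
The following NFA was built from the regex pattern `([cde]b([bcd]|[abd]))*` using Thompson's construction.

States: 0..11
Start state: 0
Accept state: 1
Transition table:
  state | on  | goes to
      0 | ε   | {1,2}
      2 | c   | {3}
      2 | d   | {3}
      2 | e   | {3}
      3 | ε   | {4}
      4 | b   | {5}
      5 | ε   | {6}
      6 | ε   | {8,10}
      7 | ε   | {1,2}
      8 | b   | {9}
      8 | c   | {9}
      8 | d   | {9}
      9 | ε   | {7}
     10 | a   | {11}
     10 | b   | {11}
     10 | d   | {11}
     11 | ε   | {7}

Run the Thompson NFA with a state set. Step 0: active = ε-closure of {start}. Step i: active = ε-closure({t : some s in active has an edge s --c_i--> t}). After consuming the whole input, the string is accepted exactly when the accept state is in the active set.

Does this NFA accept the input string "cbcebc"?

S₀ = ε-closure({0}) = {0,1,2}
'c' @ 1: {3,4}
'b' @ 2: {5,6,8,10}
'c' @ 3: {1,2,7,9}  [accepting]
'e' @ 4: {3,4}
'b' @ 5: {5,6,8,10}
'c' @ 6: {1,2,7,9}  [accepting]
after full input: {1,2,7,9}  (accept=1 in)

Answer: ACCEPT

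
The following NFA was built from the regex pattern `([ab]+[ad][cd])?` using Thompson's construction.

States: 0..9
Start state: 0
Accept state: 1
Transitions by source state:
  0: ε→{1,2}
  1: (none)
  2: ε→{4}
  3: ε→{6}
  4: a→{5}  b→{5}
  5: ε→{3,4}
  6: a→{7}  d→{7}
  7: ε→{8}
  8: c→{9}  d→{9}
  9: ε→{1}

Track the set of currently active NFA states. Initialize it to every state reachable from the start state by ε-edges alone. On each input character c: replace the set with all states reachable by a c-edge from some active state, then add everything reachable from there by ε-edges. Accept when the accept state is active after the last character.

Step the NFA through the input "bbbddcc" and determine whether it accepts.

Answer: REJECT

Trace:
S₀ = ε-closure({0}) = {0,1,2,4}
'b' @ 1: {3,4,5,6}
'b' @ 2: {3,4,5,6}
'b' @ 3: {3,4,5,6}
'd' @ 4: {7,8}
'd' @ 5: {1,9}  ✓accept
'c' @ 6: {}  — dead — no transitions
rest 'c' ignored (set empty)
end set {} — state 1 not in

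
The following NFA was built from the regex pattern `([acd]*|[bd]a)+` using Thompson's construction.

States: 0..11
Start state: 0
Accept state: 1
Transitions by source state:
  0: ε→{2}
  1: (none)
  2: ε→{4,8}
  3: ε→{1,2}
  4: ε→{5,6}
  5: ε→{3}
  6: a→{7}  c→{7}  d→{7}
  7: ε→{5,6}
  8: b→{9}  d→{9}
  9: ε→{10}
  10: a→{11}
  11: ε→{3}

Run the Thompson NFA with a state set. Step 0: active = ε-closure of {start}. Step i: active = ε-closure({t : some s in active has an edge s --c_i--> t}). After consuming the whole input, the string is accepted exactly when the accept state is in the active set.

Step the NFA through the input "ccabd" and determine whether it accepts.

Answer: REJECT

Trace:
initial (ε-close {0}): {0,1,2,3,4,5,6,8}
'c' @ 1: {1,2,3,4,5,6,7,8}  [accepting]
'c' @ 2: {1,2,3,4,5,6,7,8}  [accepting]
'a' @ 3: {1,2,3,4,5,6,7,8}  [accepting]
'b' @ 4: {9,10}
'd' @ 5: {}  — state set empty
end set {} — state 1 not in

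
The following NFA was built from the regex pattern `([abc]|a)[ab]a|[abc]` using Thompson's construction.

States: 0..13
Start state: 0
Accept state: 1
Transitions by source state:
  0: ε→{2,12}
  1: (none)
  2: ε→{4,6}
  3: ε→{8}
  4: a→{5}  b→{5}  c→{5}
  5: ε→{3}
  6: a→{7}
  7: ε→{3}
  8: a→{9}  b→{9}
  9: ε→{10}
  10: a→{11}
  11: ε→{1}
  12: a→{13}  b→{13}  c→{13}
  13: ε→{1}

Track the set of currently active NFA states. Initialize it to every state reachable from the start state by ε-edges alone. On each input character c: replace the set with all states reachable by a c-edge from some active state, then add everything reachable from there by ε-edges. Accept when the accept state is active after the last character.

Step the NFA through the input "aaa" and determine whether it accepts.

Answer: ACCEPT

Derivation:
initial (ε-close {0}): {0,2,4,6,12}
'a' @ 1: {1,3,5,7,8,13}  [accepting]
'a' @ 2: {9,10}
'a' @ 3: {1,11}  [accepting]
final: {1,11}; accept 1 in set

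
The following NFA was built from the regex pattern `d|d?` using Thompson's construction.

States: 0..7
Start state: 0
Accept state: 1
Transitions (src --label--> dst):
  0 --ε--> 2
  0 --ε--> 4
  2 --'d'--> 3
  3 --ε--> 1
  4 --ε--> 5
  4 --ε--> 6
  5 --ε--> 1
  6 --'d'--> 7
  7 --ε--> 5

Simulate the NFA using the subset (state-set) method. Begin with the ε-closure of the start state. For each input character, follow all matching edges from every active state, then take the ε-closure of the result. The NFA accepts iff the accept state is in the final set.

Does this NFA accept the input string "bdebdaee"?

S₀ = ε-closure({0}) = {0,1,2,4,5,6}
'b' @ 1: {}  — no active states
rest 'debdaee' ignored (set empty)
after full input: {}  (accept=1 not in)

Answer: REJECT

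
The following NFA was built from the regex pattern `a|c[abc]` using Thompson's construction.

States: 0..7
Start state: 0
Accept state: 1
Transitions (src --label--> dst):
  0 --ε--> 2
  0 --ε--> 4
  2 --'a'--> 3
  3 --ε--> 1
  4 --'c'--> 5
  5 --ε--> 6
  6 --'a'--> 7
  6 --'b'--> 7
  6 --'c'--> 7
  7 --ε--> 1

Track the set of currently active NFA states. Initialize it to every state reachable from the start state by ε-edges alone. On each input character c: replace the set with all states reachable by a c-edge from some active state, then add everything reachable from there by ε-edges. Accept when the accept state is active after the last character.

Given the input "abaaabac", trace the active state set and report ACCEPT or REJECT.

initial (ε-close {0}): {0,2,4}
'a' @ 1: {1,3}  [accepting]
'b' @ 2: {}  — no active states
rest 'aaabac' ignored (set empty)
end set {} — state 1 not in

Answer: REJECT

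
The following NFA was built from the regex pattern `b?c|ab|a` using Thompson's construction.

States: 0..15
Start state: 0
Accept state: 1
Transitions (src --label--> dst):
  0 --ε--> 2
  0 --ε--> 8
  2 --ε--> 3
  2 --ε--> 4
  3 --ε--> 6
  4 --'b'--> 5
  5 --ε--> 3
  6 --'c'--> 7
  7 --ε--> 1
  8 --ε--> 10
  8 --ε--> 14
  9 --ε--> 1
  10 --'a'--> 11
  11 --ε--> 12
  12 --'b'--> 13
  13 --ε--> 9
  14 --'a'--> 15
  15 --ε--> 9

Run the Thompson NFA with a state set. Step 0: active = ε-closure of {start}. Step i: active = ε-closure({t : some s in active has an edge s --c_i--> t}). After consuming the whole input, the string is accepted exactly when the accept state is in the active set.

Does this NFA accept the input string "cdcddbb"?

Answer: REJECT

Trace:
start: ε-closure({0}) = {0,2,3,4,6,8,10,14}
'c' @ 1: {1,7}  [accepting]
'd' @ 2: {}  — no active states
rest 'cddbb' ignored (set empty)
final: {}; accept 1 not in set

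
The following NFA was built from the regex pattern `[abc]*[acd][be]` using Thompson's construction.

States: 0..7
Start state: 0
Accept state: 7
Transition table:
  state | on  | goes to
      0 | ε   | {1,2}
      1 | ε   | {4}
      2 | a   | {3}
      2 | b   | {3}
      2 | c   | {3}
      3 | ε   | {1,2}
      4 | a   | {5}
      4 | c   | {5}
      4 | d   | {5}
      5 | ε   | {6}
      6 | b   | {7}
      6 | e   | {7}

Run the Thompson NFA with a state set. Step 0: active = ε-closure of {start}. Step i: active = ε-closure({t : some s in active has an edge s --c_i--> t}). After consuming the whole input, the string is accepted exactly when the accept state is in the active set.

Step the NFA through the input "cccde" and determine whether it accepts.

Answer: ACCEPT

Derivation:
start: ε-closure({0}) = {0,1,2,4}
'c' @ 1: {1,2,3,4,5,6}
'c' @ 2: {1,2,3,4,5,6}
'c' @ 3: {1,2,3,4,5,6}
'd' @ 4: {5,6}
'e' @ 5: {7}  [accepting]
after full input: {7}  (accept=7 in)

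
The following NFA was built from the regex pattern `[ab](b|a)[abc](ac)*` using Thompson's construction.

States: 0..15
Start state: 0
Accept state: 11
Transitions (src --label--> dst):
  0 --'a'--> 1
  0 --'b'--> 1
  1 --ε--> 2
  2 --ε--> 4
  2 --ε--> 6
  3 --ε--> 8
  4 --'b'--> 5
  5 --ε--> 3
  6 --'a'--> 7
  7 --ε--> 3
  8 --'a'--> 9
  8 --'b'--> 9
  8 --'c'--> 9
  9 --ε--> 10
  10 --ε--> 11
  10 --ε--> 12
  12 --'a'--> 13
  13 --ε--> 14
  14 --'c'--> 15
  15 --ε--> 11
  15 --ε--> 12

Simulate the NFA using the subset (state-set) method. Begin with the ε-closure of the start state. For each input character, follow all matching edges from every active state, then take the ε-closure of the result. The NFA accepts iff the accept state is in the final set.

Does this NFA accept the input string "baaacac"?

start: ε-closure({0}) = {0}
'b' @ 1: {1,2,4,6}
'a' @ 2: {3,7,8}
'a' @ 3: {9,10,11,12}  (accept∈set)
'a' @ 4: {13,14}
'c' @ 5: {11,12,15}  (accept∈set)
'a' @ 6: {13,14}
'c' @ 7: {11,12,15}  (accept∈set)
after full input: {11,12,15}  (accept=11 in)

Answer: ACCEPT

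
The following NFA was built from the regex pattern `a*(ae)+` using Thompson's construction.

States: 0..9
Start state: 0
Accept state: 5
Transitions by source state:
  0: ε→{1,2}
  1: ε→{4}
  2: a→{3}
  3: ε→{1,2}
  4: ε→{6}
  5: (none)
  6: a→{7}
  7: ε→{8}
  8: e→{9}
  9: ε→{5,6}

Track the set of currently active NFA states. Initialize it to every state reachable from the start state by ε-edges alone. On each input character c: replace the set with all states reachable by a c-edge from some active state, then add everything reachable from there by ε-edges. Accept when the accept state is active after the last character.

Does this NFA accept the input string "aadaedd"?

Answer: REJECT

Steps:
S₀ = ε-closure({0}) = {0,1,2,4,6}
'a' @ 1: {1,2,3,4,6,7,8}
'a' @ 2: {1,2,3,4,6,7,8}
'd' @ 3: {}  — dead — no transitions
rest 'aedd' ignored (set empty)
after full input: {}  (accept=5 not in)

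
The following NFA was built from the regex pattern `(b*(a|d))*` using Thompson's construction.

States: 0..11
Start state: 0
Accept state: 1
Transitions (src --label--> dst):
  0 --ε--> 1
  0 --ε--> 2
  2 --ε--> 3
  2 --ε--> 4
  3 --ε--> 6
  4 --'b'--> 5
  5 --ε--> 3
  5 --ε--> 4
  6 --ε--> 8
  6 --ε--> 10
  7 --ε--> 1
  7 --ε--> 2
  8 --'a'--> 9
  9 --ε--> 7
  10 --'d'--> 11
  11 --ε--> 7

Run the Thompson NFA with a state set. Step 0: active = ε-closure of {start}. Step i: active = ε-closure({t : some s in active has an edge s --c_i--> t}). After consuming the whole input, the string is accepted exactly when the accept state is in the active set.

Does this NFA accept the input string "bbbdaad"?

Answer: ACCEPT

Steps:
initial (ε-close {0}): {0,1,2,3,4,6,8,10}
'b' @ 1: {3,4,5,6,8,10}
'b' @ 2: {3,4,5,6,8,10}
'b' @ 3: {3,4,5,6,8,10}
'd' @ 4: {1,2,3,4,6,7,8,10,11}  (accept∈set)
'a' @ 5: {1,2,3,4,6,7,8,9,10}  (accept∈set)
'a' @ 6: {1,2,3,4,6,7,8,9,10}  (accept∈set)
'd' @ 7: {1,2,3,4,6,7,8,10,11}  (accept∈set)
final: {1,2,3,4,6,7,8,10,11}; accept 1 in set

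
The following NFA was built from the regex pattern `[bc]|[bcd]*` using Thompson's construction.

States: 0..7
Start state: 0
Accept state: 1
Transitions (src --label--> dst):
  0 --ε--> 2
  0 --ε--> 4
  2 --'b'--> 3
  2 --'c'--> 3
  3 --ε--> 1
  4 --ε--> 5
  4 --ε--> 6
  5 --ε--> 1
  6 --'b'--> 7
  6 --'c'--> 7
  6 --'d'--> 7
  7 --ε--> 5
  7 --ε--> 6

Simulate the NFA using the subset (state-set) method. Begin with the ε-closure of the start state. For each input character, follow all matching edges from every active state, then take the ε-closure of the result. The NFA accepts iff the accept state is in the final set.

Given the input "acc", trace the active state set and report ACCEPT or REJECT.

initial (ε-close {0}): {0,1,2,4,5,6}
'a' @ 1: {}  — dead — no transitions
rest 'cc' ignored (set empty)
after full input: {}  (accept=1 not in)

Answer: REJECT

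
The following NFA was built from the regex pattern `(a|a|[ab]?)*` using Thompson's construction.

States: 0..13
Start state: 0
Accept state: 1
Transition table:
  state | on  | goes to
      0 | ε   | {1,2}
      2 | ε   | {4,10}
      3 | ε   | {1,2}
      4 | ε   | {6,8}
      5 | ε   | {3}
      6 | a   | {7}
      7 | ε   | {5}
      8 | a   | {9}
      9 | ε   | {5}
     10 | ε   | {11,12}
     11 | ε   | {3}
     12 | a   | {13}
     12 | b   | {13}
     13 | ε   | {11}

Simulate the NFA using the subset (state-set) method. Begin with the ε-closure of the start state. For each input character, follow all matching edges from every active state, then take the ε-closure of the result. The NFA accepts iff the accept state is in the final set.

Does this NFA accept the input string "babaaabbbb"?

initial (ε-close {0}): {0,1,2,3,4,6,8,10,11,12}
'b' @ 1: {1,2,3,4,6,8,10,11,12,13}  [accepting]
'a' @ 2: {1,2,3,4,5,6,7,8,9,10,11,12,13}  [accepting]
'b' @ 3: {1,2,3,4,6,8,10,11,12,13}  [accepting]
'a' @ 4: {1,2,3,4,5,6,7,8,9,10,11,12,13}  [accepting]
'a' @ 5: {1,2,3,4,5,6,7,8,9,10,11,12,13}  [accepting]
'a' @ 6: {1,2,3,4,5,6,7,8,9,10,11,12,13}  [accepting]
'b' @ 7: {1,2,3,4,6,8,10,11,12,13}  [accepting]
'b' @ 8: {1,2,3,4,6,8,10,11,12,13}  [accepting]
'b' @ 9: {1,2,3,4,6,8,10,11,12,13}  [accepting]
'b' @ 10: {1,2,3,4,6,8,10,11,12,13}  [accepting]
final: {1,2,3,4,6,8,10,11,12,13}; accept 1 in set

Answer: ACCEPT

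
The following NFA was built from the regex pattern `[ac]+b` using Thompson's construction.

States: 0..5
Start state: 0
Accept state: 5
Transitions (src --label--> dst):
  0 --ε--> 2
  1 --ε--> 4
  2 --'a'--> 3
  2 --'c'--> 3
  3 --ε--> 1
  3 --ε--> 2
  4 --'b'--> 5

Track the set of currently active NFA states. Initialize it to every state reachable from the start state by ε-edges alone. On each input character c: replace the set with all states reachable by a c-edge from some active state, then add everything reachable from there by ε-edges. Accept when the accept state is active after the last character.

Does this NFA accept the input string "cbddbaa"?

initial (ε-close {0}): {0,2}
'c' @ 1: {1,2,3,4}
'b' @ 2: {5}  [accepting]
'd' @ 3: {}  — dead — no transitions
rest 'dbaa' ignored (set empty)
final: {}; accept 5 not in set

Answer: REJECT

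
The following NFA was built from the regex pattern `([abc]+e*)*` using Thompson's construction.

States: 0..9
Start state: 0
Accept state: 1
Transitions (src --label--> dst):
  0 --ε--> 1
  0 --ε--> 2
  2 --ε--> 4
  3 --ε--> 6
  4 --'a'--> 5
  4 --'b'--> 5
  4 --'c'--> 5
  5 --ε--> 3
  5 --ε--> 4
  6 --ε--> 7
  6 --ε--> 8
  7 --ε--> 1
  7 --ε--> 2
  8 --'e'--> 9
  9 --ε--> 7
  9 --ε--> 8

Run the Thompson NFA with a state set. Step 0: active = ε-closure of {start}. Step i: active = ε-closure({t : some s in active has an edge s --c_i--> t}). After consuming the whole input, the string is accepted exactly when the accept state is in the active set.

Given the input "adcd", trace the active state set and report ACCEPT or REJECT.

Answer: REJECT

Steps:
initial (ε-close {0}): {0,1,2,4}
'a' @ 1: {1,2,3,4,5,6,7,8}  ✓accept
'd' @ 2: {}  — state set empty
rest 'cd' ignored (set empty)
after full input: {}  (accept=1 not in)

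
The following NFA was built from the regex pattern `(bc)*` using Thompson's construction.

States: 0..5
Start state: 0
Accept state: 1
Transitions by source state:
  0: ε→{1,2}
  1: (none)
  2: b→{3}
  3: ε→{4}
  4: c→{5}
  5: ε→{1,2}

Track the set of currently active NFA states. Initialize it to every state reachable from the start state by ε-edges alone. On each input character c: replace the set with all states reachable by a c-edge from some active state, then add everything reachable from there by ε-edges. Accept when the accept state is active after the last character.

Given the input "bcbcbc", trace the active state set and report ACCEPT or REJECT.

start: ε-closure({0}) = {0,1,2}
'b' @ 1: {3,4}
'c' @ 2: {1,2,5}  ✓accept
'b' @ 3: {3,4}
'c' @ 4: {1,2,5}  ✓accept
'b' @ 5: {3,4}
'c' @ 6: {1,2,5}  ✓accept
after full input: {1,2,5}  (accept=1 in)

Answer: ACCEPT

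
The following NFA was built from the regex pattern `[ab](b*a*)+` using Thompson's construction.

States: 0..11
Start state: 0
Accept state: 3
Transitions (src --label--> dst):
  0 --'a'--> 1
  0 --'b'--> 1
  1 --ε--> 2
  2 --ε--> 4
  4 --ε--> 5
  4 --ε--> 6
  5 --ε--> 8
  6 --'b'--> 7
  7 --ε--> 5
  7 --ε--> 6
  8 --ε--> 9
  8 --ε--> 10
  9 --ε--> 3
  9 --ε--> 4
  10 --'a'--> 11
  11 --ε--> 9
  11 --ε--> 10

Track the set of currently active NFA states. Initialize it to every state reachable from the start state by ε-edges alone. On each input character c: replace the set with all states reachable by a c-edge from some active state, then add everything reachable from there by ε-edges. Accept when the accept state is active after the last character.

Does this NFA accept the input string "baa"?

initial (ε-close {0}): {0}
'b' @ 1: {1,2,3,4,5,6,8,9,10}  ✓accept
'a' @ 2: {3,4,5,6,8,9,10,11}  ✓accept
'a' @ 3: {3,4,5,6,8,9,10,11}  ✓accept
after full input: {3,4,5,6,8,9,10,11}  (accept=3 in)

Answer: ACCEPT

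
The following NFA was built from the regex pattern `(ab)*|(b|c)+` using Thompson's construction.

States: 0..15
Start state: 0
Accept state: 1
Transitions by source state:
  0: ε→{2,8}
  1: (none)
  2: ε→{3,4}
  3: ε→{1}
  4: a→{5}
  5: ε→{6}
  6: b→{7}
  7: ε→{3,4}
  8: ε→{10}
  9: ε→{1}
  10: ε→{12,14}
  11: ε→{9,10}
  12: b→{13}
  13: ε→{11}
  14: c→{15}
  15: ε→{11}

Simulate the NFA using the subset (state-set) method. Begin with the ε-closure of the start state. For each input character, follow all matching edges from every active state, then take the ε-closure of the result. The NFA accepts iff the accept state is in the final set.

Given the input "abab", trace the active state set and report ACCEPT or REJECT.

Answer: ACCEPT

Steps:
S₀ = ε-closure({0}) = {0,1,2,3,4,8,10,12,14}
'a' @ 1: {5,6}
'b' @ 2: {1,3,4,7}  ✓accept
'a' @ 3: {5,6}
'b' @ 4: {1,3,4,7}  ✓accept
end set {1,3,4,7} — state 1 in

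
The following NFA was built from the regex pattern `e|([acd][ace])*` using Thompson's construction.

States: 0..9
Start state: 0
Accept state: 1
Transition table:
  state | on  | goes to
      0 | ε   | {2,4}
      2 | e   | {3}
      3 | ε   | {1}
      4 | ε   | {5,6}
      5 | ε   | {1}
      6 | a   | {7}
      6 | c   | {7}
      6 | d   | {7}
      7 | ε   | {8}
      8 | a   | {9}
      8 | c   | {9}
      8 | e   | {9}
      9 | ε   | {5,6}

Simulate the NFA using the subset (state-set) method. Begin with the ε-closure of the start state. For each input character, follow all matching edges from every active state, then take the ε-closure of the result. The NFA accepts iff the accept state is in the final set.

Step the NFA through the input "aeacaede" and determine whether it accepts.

Answer: ACCEPT

Trace:
start: ε-closure({0}) = {0,1,2,4,5,6}
'a' @ 1: {7,8}
'e' @ 2: {1,5,6,9}  (accept∈set)
'a' @ 3: {7,8}
'c' @ 4: {1,5,6,9}  (accept∈set)
'a' @ 5: {7,8}
'e' @ 6: {1,5,6,9}  (accept∈set)
'd' @ 7: {7,8}
'e' @ 8: {1,5,6,9}  (accept∈set)
after full input: {1,5,6,9}  (accept=1 in)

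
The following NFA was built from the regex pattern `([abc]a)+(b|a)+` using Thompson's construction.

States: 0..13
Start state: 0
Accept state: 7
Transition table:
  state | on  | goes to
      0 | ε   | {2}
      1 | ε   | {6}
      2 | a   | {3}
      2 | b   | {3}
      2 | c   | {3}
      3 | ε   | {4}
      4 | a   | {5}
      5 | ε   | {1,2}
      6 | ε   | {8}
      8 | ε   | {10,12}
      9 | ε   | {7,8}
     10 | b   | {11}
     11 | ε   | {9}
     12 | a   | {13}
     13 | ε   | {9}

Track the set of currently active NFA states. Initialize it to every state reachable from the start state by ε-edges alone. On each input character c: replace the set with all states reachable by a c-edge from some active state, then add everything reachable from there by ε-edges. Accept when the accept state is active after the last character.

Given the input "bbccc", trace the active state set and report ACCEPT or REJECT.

start: ε-closure({0}) = {0,2}
'b' @ 1: {3,4}
'b' @ 2: {}  — state set empty
rest 'ccc' ignored (set empty)
after full input: {}  (accept=7 not in)

Answer: REJECT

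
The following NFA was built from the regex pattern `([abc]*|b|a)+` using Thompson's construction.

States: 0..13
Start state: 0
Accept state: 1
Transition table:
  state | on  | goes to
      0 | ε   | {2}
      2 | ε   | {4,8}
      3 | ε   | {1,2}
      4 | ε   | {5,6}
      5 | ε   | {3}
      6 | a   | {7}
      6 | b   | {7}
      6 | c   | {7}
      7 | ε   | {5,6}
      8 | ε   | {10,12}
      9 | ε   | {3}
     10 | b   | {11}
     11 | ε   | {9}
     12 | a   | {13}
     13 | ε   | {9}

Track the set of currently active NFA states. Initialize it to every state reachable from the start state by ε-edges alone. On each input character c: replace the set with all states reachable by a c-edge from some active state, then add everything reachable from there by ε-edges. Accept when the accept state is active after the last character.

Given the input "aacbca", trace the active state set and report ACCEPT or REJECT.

start: ε-closure({0}) = {0,1,2,3,4,5,6,8,10,12}
'a' @ 1: {1,2,3,4,5,6,7,8,9,10,12,13}  (accept∈set)
'a' @ 2: {1,2,3,4,5,6,7,8,9,10,12,13}  (accept∈set)
'c' @ 3: {1,2,3,4,5,6,7,8,10,12}  (accept∈set)
'b' @ 4: {1,2,3,4,5,6,7,8,9,10,11,12}  (accept∈set)
'c' @ 5: {1,2,3,4,5,6,7,8,10,12}  (accept∈set)
'a' @ 6: {1,2,3,4,5,6,7,8,9,10,12,13}  (accept∈set)
end set {1,2,3,4,5,6,7,8,9,10,12,13} — state 1 in

Answer: ACCEPT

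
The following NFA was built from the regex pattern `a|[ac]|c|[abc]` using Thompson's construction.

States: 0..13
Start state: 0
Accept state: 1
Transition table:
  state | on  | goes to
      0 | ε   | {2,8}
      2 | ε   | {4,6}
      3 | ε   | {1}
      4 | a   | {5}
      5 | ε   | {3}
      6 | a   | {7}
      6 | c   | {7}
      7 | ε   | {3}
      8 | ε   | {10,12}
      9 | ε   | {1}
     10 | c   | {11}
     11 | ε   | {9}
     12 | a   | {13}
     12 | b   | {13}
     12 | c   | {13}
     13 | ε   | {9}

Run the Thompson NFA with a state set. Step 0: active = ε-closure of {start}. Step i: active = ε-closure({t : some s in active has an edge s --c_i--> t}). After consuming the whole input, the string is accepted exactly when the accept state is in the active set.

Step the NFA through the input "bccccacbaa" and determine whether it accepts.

Answer: REJECT

Derivation:
start: ε-closure({0}) = {0,2,4,6,8,10,12}
'b' @ 1: {1,9,13}  ✓accept
'c' @ 2: {}  — no active states
rest 'cccacbaa' ignored (set empty)
after full input: {}  (accept=1 not in)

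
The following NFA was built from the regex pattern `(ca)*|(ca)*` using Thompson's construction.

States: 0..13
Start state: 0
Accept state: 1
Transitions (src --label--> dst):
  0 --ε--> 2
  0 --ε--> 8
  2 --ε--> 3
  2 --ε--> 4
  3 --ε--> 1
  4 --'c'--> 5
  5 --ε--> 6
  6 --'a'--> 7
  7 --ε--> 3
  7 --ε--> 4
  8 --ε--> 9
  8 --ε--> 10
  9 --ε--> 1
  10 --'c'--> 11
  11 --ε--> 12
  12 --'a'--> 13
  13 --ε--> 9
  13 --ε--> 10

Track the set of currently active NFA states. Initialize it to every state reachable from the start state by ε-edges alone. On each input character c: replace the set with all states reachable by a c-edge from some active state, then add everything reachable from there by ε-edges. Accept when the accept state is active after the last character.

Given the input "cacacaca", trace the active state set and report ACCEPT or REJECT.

start: ε-closure({0}) = {0,1,2,3,4,8,9,10}
'c' @ 1: {5,6,11,12}
'a' @ 2: {1,3,4,7,9,10,13}  ✓accept
'c' @ 3: {5,6,11,12}
'a' @ 4: {1,3,4,7,9,10,13}  ✓accept
'c' @ 5: {5,6,11,12}
'a' @ 6: {1,3,4,7,9,10,13}  ✓accept
'c' @ 7: {5,6,11,12}
'a' @ 8: {1,3,4,7,9,10,13}  ✓accept
after full input: {1,3,4,7,9,10,13}  (accept=1 in)

Answer: ACCEPT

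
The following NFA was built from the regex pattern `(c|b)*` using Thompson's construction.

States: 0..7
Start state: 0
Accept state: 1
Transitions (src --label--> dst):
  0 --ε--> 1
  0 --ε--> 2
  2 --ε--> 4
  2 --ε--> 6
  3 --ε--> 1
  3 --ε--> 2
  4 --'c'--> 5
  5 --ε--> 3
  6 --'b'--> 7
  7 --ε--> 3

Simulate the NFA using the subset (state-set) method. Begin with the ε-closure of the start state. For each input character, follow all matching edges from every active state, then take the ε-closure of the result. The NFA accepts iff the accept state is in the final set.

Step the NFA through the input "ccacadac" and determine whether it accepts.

start: ε-closure({0}) = {0,1,2,4,6}
'c' @ 1: {1,2,3,4,5,6}  [accepting]
'c' @ 2: {1,2,3,4,5,6}  [accepting]
'a' @ 3: {}  — state set empty
rest 'cadac' ignored (set empty)
after full input: {}  (accept=1 not in)

Answer: REJECT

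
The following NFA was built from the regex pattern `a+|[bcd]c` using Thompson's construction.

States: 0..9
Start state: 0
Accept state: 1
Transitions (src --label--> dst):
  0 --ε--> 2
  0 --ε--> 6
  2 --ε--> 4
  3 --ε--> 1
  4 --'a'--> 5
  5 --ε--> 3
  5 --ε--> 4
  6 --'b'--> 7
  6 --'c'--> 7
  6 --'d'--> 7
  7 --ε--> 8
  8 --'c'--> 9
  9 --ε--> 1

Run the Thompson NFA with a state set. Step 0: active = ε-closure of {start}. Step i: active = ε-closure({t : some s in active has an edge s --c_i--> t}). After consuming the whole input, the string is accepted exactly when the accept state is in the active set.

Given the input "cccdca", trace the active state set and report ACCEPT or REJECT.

initial (ε-close {0}): {0,2,4,6}
'c' @ 1: {7,8}
'c' @ 2: {1,9}  [accepting]
'c' @ 3: {}  — no active states
rest 'dca' ignored (set empty)
after full input: {}  (accept=1 not in)

Answer: REJECT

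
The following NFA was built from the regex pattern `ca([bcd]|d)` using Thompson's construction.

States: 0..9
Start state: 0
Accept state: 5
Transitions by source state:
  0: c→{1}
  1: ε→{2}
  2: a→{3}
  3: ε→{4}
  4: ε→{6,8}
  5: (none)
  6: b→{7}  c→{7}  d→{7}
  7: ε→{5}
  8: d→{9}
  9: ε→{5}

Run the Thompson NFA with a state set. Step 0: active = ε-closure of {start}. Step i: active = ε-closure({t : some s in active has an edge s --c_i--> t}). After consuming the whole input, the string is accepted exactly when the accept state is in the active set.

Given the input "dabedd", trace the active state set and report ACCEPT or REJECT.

S₀ = ε-closure({0}) = {0}
'd' @ 1: {}  — no active states
rest 'abedd' ignored (set empty)
final: {}; accept 5 not in set

Answer: REJECT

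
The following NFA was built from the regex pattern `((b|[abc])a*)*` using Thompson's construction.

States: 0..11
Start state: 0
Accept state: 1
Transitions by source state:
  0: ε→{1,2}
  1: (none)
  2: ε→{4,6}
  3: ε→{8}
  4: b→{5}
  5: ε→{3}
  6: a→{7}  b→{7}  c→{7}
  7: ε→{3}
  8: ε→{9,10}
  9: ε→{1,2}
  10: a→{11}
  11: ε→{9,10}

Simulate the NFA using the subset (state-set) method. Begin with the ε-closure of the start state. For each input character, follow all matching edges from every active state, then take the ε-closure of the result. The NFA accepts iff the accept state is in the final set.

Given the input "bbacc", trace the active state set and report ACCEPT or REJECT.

S₀ = ε-closure({0}) = {0,1,2,4,6}
'b' @ 1: {1,2,3,4,5,6,7,8,9,10}  (accept∈set)
'b' @ 2: {1,2,3,4,5,6,7,8,9,10}  (accept∈set)
'a' @ 3: {1,2,3,4,6,7,8,9,10,11}  (accept∈set)
'c' @ 4: {1,2,3,4,6,7,8,9,10}  (accept∈set)
'c' @ 5: {1,2,3,4,6,7,8,9,10}  (accept∈set)
after full input: {1,2,3,4,6,7,8,9,10}  (accept=1 in)

Answer: ACCEPT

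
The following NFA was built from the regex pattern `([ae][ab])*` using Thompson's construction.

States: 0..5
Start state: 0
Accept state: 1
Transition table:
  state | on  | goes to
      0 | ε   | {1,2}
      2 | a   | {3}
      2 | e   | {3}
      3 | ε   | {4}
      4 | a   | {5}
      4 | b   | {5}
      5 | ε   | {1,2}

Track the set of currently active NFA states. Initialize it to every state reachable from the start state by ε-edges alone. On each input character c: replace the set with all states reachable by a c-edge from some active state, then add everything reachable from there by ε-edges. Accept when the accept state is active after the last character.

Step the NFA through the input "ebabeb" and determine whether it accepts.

start: ε-closure({0}) = {0,1,2}
'e' @ 1: {3,4}
'b' @ 2: {1,2,5}  ✓accept
'a' @ 3: {3,4}
'b' @ 4: {1,2,5}  ✓accept
'e' @ 5: {3,4}
'b' @ 6: {1,2,5}  ✓accept
end set {1,2,5} — state 1 in

Answer: ACCEPT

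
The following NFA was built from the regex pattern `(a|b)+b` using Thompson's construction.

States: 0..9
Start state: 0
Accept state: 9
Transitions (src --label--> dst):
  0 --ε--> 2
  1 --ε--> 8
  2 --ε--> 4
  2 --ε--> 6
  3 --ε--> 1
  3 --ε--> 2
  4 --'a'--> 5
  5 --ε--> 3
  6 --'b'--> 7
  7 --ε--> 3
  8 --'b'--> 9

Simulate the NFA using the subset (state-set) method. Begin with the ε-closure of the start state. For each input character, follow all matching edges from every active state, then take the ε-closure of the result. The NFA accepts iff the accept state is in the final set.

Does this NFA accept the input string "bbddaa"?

Answer: REJECT

Trace:
start: ε-closure({0}) = {0,2,4,6}
'b' @ 1: {1,2,3,4,6,7,8}
'b' @ 2: {1,2,3,4,6,7,8,9}  ✓accept
'd' @ 3: {}  — dead — no transitions
rest 'daa' ignored (set empty)
after full input: {}  (accept=9 not in)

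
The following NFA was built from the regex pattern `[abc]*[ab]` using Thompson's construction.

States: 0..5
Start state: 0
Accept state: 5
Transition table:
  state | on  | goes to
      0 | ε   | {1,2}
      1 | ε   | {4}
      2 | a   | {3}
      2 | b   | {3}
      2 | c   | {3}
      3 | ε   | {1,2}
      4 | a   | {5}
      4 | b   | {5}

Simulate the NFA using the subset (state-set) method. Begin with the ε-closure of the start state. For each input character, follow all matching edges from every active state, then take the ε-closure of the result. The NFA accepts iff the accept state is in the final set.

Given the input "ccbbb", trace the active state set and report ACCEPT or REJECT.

initial (ε-close {0}): {0,1,2,4}
'c' @ 1: {1,2,3,4}
'c' @ 2: {1,2,3,4}
'b' @ 3: {1,2,3,4,5}  ✓accept
'b' @ 4: {1,2,3,4,5}  ✓accept
'b' @ 5: {1,2,3,4,5}  ✓accept
after full input: {1,2,3,4,5}  (accept=5 in)

Answer: ACCEPT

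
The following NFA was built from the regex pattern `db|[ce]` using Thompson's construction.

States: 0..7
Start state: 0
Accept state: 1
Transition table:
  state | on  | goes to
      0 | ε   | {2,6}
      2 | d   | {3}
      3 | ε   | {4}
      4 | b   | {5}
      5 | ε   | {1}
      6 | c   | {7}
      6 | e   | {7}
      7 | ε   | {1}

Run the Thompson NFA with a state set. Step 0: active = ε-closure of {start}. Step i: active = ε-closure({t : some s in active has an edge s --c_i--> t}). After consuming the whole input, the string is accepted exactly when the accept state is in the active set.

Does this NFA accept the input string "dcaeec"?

initial (ε-close {0}): {0,2,6}
'd' @ 1: {3,4}
'c' @ 2: {}  — dead — no transitions
rest 'aeec' ignored (set empty)
after full input: {}  (accept=1 not in)

Answer: REJECT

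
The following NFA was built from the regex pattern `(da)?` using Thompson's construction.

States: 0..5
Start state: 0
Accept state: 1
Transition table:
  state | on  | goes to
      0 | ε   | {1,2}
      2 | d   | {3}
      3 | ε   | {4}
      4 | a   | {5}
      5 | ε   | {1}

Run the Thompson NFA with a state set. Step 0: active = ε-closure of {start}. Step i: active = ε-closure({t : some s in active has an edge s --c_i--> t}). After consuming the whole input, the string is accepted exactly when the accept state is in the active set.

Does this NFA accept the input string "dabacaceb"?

initial (ε-close {0}): {0,1,2}
'd' @ 1: {3,4}
'a' @ 2: {1,5}  [accepting]
'b' @ 3: {}  — state set empty
rest 'acaceb' ignored (set empty)
final: {}; accept 1 not in set

Answer: REJECT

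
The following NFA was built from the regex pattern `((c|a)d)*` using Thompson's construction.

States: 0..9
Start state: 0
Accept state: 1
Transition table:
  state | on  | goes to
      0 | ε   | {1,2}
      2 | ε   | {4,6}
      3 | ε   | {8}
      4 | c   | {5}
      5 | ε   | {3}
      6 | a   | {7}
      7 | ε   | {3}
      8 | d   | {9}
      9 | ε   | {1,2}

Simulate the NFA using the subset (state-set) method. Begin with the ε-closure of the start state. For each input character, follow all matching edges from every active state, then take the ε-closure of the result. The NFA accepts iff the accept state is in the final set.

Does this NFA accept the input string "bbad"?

Answer: REJECT

Trace:
start: ε-closure({0}) = {0,1,2,4,6}
'b' @ 1: {}  — no active states
rest 'bad' ignored (set empty)
final: {}; accept 1 not in set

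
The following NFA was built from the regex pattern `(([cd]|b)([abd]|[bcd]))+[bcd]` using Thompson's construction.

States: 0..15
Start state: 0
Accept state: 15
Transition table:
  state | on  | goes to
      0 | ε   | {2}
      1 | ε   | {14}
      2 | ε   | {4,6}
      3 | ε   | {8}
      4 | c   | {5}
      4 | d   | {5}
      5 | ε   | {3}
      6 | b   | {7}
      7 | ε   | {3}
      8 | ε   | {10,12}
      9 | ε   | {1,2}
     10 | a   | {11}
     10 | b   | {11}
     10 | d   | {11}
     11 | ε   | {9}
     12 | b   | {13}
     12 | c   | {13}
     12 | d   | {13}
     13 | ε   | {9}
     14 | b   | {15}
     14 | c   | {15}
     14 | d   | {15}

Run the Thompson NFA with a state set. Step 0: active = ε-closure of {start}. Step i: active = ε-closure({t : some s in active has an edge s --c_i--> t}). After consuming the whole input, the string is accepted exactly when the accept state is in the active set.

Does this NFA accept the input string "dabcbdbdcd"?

S₀ = ε-closure({0}) = {0,2,4,6}
'd' @ 1: {3,5,8,10,12}
'a' @ 2: {1,2,4,6,9,11,14}
'b' @ 3: {3,7,8,10,12,15}  [accepting]
'c' @ 4: {1,2,4,6,9,13,14}
'b' @ 5: {3,7,8,10,12,15}  [accepting]
'd' @ 6: {1,2,4,6,9,11,13,14}
'b' @ 7: {3,7,8,10,12,15}  [accepting]
'd' @ 8: {1,2,4,6,9,11,13,14}
'c' @ 9: {3,5,8,10,12,15}  [accepting]
'd' @ 10: {1,2,4,6,9,11,13,14}
final: {1,2,4,6,9,11,13,14}; accept 15 not in set

Answer: REJECT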